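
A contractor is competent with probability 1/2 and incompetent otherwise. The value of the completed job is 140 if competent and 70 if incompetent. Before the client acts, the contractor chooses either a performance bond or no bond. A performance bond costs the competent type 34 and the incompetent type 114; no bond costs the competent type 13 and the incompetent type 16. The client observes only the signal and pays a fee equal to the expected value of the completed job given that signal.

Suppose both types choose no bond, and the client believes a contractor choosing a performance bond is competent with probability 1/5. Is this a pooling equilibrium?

At the pooled signal (no bond) the client holds the prior 1/2 and pays 1/2·140 + 1/2·70 = 105. Off-path (bond) belief 1/5 gives 1/5·140 + 4/5·70 = 84.
Competent: no bond gives 105 − 13 = 92; bond gives 84 − 34 = 50. Stays. ✓
Incompetent: no bond gives 105 − 16 = 89; bond gives 84 − 114 = -30. Stays. ✓

Yes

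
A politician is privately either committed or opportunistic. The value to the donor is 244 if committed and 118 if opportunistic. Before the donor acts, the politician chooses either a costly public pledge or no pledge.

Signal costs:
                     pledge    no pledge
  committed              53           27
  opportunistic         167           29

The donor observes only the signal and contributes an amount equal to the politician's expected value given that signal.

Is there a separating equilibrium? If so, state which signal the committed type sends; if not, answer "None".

pledge

Try committed → pledge, opportunistic → no pledge:
  Under separation the donor infers type exactly: pledge → committed (pays 244), no pledge → opportunistic (pays 118).
  Committed: pledge gives 244 − 53 = 191; no pledge gives 118 − 27 = 91. No deviation. ✓
  Opportunistic: no pledge gives 118 − 29 = 89; pledge gives 244 − 167 = 77. No deviation. ✓
Both hold — the committed type sends pledge.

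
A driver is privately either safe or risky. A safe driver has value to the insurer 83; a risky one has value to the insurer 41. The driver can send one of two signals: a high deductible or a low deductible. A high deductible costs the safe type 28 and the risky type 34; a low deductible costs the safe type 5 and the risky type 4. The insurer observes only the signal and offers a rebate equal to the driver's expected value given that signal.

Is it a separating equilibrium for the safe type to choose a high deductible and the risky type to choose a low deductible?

If types separate, high deductible earns payment 83 and low deductible earns 41.
Safe: high deductible gives 83 − 28 = 55; low deductible gives 41 − 5 = 36. No deviation. ✓
Risky: low deductible gives 41 − 4 = 37; high deductible gives 83 − 34 = 49. Would deviate. ✗

No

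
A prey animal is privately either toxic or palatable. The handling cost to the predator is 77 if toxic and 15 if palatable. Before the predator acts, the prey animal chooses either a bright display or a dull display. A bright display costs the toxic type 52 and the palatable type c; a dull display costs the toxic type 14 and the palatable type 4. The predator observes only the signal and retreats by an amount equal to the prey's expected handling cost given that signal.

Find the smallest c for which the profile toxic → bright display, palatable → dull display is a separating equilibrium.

Under separation: bright display → toxic (pays 77); dull display → palatable (pays 15).
Toxic: 77 − 52 = 25 ≥ 15 − 14 = 1. Holds regardless of c. ✓
Palatable: 15 − 4 ≥ 77 − c, so c ≥ 77 − 11 = 66.

66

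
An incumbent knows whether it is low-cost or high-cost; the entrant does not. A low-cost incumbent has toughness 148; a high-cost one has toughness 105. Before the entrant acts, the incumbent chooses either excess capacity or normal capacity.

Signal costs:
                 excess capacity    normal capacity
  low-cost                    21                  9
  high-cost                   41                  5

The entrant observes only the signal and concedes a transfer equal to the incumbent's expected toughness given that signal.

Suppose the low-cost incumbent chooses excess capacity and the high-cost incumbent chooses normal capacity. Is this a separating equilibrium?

Under separation the entrant infers type exactly: excess capacity → low-cost (pays 148), normal capacity → high-cost (pays 105).
Low-cost: excess capacity gives 148 − 21 = 127; normal capacity gives 105 − 9 = 96. No deviation. ✓
High-cost: normal capacity gives 105 − 5 = 100; excess capacity gives 148 − 41 = 107. Would deviate. ✗

No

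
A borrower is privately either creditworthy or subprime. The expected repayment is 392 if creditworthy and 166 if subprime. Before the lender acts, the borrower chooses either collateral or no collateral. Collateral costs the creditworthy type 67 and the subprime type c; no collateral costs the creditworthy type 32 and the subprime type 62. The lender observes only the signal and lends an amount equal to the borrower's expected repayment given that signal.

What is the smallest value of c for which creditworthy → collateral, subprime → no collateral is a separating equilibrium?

288

Under separation: collateral → creditworthy (pays 392); no collateral → subprime (pays 166).
Creditworthy: 392 − 67 = 325 ≥ 166 − 32 = 134. Holds regardless of c. ✓
Subprime: 166 − 62 ≥ 392 − c, so c ≥ 392 − 104 = 288.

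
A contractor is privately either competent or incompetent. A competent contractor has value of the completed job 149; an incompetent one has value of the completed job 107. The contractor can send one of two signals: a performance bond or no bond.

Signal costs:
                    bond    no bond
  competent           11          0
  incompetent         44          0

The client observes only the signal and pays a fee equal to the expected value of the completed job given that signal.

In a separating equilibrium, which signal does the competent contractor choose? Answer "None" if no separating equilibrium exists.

bond

Try competent → bond, incompetent → no bond:
  If types separate, bond earns payment 149 and no bond earns 107.
  Competent: bond gives 149 − 11 = 138; no bond gives 107 − 0 = 107. No deviation. ✓
  Incompetent: no bond gives 107 − 0 = 107; bond gives 149 − 44 = 105. No deviation. ✓
Both hold — the competent type sends bond.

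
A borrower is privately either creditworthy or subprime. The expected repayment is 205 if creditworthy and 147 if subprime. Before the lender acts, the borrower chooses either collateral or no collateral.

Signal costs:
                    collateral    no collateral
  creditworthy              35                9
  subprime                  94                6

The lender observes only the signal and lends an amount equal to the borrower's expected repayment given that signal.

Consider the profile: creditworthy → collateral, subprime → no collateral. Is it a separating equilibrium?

Under separation the lender infers type exactly: collateral → creditworthy (pays 205), no collateral → subprime (pays 147).
Creditworthy: collateral gives 205 − 35 = 170; no collateral gives 147 − 9 = 138. No deviation. ✓
Subprime: no collateral gives 147 − 6 = 141; collateral gives 205 − 94 = 111. No deviation. ✓
Neither type gains from mimicking the other.

Yes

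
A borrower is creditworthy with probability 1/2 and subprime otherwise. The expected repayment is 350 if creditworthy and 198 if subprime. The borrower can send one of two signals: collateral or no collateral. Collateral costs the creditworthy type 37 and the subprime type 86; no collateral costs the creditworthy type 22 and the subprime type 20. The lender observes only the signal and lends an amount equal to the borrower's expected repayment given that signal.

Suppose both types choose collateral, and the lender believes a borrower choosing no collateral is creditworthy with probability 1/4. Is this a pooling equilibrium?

No

At the pooled signal (collateral) the lender holds the prior 1/2 and pays 1/2·350 + 1/2·198 = 274. Off-path (no collateral) belief 1/4 gives 1/4·350 + 3/4·198 = 236.
Creditworthy: collateral gives 274 − 37 = 237; no collateral gives 236 − 22 = 214. Stays. ✓
Subprime: collateral gives 274 − 86 = 188; no collateral gives 236 − 20 = 216. Deviates. ✗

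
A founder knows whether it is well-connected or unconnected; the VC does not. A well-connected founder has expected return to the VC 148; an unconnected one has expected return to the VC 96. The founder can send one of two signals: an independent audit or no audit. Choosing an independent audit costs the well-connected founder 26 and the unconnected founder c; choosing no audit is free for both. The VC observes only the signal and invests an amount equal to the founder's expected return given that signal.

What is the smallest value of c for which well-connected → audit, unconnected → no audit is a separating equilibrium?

52

Under separation: audit → well-connected (pays 148); no audit → unconnected (pays 96).
Well-connected: 148 − 26 = 122 ≥ 96 − 0 = 96. Holds regardless of c. ✓
Unconnected: 96 − 0 ≥ 148 − c, so c ≥ 148 − 96 = 52.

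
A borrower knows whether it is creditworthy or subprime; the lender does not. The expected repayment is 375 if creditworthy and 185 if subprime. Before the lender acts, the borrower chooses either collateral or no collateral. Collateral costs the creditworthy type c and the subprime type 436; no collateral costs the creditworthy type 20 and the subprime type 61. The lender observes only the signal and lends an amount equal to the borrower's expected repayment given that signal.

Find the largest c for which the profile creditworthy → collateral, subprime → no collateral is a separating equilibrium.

Under separation: collateral → creditworthy (pays 375); no collateral → subprime (pays 185).
Subprime: 185 − 61 = 124 ≥ 375 − 436 = -61. Holds regardless of c. ✓
Creditworthy: 375 − c ≥ 185 − 20, so c ≤ 375 − 165 = 210.

210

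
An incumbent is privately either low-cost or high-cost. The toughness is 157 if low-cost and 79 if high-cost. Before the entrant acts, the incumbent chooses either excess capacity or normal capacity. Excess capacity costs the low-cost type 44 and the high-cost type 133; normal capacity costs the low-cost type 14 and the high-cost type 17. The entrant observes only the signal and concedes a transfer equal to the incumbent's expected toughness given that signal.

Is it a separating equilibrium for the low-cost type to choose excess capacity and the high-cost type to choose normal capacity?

Yes

If types separate, excess capacity earns payment 157 and normal capacity earns 79.
Low-cost: excess capacity gives 157 − 44 = 113; normal capacity gives 79 − 14 = 65. No deviation. ✓
High-cost: normal capacity gives 79 − 17 = 62; excess capacity gives 157 − 133 = 24. No deviation. ✓
Neither type gains from mimicking the other.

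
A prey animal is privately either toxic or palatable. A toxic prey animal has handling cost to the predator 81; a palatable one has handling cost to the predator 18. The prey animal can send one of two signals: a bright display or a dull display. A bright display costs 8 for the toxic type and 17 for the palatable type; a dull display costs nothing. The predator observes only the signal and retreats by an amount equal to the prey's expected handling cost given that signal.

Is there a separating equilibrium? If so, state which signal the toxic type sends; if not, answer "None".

None

Try toxic → bright display, palatable → dull display:
  Under separation the predator infers type exactly: bright display → toxic (pays 81), dull display → palatable (pays 18).
  Toxic: bright display gives 81 − 8 = 73; dull display gives 18 − 0 = 18. No deviation. ✓
  Palatable: dull display gives 18 − 0 = 18; bright display gives 81 − 17 = 64. Would deviate. ✗
Try toxic → dull display, palatable → bright display:
  Under separation the predator infers type exactly: dull display → toxic (pays 81), bright display → palatable (pays 18).
  Toxic: dull display gives 81 − 0 = 81; bright display gives 18 − 8 = 10. No deviation. ✓
  Palatable: bright display gives 18 − 17 = 1; dull display gives 81 − 0 = 81. Would deviate. ✗
Neither assignment is incentive-compatible.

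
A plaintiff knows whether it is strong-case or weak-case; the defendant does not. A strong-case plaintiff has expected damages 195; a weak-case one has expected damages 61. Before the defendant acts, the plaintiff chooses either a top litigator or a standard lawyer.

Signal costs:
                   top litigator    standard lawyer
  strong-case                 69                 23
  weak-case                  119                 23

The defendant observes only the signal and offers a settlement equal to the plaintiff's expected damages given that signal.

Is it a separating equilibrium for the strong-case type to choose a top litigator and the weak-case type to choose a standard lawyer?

Under separation the defendant infers type exactly: top litigator → strong-case (pays 195), standard lawyer → weak-case (pays 61).
Strong-case: top litigator gives 195 − 69 = 126; standard lawyer gives 61 − 23 = 38. No deviation. ✓
Weak-case: standard lawyer gives 61 − 23 = 38; top litigator gives 195 − 119 = 76. Would deviate. ✗

No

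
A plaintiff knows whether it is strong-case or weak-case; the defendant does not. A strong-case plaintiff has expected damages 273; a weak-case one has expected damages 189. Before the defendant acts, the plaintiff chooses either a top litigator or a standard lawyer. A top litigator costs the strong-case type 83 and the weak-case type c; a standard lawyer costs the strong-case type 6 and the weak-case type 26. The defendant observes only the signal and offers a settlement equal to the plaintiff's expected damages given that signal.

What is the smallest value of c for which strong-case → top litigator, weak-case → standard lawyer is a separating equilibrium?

110

Under separation: top litigator → strong-case (pays 273); standard lawyer → weak-case (pays 189).
Strong-case: 273 − 83 = 190 ≥ 189 − 6 = 183. Holds regardless of c. ✓
Weak-case: 189 − 26 ≥ 273 − c, so c ≥ 273 − 163 = 110.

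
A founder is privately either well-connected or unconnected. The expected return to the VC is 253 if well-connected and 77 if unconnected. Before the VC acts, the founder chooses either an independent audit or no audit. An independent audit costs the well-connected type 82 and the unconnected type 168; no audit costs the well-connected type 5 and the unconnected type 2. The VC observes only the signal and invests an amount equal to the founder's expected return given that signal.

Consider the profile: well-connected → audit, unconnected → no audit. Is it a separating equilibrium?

No

If types separate, audit earns payment 253 and no audit earns 77.
Well-connected: audit gives 253 − 82 = 171; no audit gives 77 − 5 = 72. No deviation. ✓
Unconnected: no audit gives 77 − 2 = 75; audit gives 253 − 168 = 85. Would deviate. ✗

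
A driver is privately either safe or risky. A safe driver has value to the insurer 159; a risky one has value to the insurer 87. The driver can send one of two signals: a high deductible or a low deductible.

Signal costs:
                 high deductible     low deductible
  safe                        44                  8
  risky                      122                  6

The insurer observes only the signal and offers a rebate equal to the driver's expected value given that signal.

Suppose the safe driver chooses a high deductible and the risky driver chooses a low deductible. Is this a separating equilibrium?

If types separate, high deductible earns payment 159 and low deductible earns 87.
Safe: high deductible gives 159 − 44 = 115; low deductible gives 87 − 8 = 79. No deviation. ✓
Risky: low deductible gives 87 − 6 = 81; high deductible gives 159 − 122 = 37. No deviation. ✓
Neither type gains from mimicking the other.

Yes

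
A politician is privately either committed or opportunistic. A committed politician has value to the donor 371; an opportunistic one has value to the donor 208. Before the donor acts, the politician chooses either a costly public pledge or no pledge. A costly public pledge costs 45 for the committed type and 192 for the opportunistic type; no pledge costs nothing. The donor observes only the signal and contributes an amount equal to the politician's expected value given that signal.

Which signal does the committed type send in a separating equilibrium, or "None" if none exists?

Try committed → pledge, opportunistic → no pledge:
  If types separate, pledge earns payment 371 and no pledge earns 208.
  Committed: pledge gives 371 − 45 = 326; no pledge gives 208 − 0 = 208. No deviation. ✓
  Opportunistic: no pledge gives 208 − 0 = 208; pledge gives 371 − 192 = 179. No deviation. ✓
Both hold — the committed type sends pledge.

pledge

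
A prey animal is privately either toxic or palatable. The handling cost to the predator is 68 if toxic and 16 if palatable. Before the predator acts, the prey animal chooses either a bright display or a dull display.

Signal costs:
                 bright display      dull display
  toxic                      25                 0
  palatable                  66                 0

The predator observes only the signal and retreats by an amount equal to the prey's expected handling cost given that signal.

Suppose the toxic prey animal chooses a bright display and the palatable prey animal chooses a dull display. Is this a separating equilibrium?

Yes

If types separate, bright display earns payment 68 and dull display earns 16.
Toxic: bright display gives 68 − 25 = 43; dull display gives 16 − 0 = 16. No deviation. ✓
Palatable: dull display gives 16 − 0 = 16; bright display gives 68 − 66 = 2. No deviation. ✓
Neither type gains from mimicking the other.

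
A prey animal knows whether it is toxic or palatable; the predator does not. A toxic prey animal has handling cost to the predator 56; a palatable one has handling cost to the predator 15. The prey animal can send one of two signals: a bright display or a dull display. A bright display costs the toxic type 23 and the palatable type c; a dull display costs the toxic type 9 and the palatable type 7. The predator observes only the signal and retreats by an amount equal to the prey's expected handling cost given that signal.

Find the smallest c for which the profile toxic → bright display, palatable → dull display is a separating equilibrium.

Under separation: bright display → toxic (pays 56); dull display → palatable (pays 15).
Toxic: 56 − 23 = 33 ≥ 15 − 9 = 6. Holds regardless of c. ✓
Palatable: 15 − 7 ≥ 56 − c, so c ≥ 56 − 8 = 48.

48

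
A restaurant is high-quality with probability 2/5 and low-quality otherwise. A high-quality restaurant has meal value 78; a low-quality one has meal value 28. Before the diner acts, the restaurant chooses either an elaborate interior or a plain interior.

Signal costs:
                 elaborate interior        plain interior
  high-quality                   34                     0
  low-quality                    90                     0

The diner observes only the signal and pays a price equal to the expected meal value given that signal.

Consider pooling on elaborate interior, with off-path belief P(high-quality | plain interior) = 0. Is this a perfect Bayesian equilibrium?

No

At the pooled signal (elaborate interior) the diner holds the prior 2/5 and pays 2/5·78 + 3/5·28 = 48. Off-path (plain interior) belief 0 gives 0·78 + 1·28 = 28.
High-quality: elaborate interior gives 48 − 34 = 14; plain interior gives 28 − 0 = 28. Deviates. ✗
Low-quality: elaborate interior gives 48 − 90 = -42; plain interior gives 28 − 0 = 28. Deviates. ✗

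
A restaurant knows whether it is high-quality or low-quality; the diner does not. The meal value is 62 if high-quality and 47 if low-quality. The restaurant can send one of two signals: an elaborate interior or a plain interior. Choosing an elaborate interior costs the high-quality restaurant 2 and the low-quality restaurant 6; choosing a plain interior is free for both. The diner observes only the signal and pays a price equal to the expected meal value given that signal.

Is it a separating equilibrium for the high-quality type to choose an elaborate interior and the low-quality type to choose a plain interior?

No

If types separate, elaborate interior earns payment 62 and plain interior earns 47.
High-quality: elaborate interior gives 62 − 2 = 60; plain interior gives 47 − 0 = 47. No deviation. ✓
Low-quality: plain interior gives 47 − 0 = 47; elaborate interior gives 62 − 6 = 56. Would deviate. ✗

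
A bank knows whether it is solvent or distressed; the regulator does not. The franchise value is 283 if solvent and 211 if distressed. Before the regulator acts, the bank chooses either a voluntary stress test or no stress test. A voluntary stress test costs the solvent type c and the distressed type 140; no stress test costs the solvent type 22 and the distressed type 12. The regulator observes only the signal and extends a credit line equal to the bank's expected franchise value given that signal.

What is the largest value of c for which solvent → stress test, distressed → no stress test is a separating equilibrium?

Under separation: stress test → solvent (pays 283); no stress test → distressed (pays 211).
Distressed: 211 − 12 = 199 ≥ 283 − 140 = 143. Holds regardless of c. ✓
Solvent: 283 − c ≥ 211 − 22, so c ≤ 283 − 189 = 94.

94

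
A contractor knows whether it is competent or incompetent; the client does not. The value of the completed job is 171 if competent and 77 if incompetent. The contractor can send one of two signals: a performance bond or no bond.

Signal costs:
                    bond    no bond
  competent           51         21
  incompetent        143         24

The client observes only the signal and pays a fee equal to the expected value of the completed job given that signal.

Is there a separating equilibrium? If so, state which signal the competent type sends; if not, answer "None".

bond

Try competent → bond, incompetent → no bond:
  If types separate, bond earns payment 171 and no bond earns 77.
  Competent: bond gives 171 − 51 = 120; no bond gives 77 − 21 = 56. No deviation. ✓
  Incompetent: no bond gives 77 − 24 = 53; bond gives 171 − 143 = 28. No deviation. ✓
Both hold — the competent type sends bond.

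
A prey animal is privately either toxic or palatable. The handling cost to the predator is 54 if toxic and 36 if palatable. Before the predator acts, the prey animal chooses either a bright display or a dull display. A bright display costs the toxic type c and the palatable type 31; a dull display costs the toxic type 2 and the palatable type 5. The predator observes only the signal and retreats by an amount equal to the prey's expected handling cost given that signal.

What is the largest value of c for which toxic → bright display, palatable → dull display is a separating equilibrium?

Under separation: bright display → toxic (pays 54); dull display → palatable (pays 36).
Palatable: 36 − 5 = 31 ≥ 54 − 31 = 23. Holds regardless of c. ✓
Toxic: 54 − c ≥ 36 − 2, so c ≤ 54 − 34 = 20.

20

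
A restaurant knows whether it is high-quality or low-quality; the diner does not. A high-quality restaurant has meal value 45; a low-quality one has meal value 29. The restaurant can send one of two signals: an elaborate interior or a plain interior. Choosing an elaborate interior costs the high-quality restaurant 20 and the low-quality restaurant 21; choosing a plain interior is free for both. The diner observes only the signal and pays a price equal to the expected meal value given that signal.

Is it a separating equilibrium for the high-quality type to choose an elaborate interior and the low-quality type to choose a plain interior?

Under separation the diner infers type exactly: elaborate interior → high-quality (pays 45), plain interior → low-quality (pays 29).
High-quality: elaborate interior gives 45 − 20 = 25; plain interior gives 29 − 0 = 29. Would deviate. ✗
Low-quality: plain interior gives 29 − 0 = 29; elaborate interior gives 45 − 21 = 24. No deviation. ✓

No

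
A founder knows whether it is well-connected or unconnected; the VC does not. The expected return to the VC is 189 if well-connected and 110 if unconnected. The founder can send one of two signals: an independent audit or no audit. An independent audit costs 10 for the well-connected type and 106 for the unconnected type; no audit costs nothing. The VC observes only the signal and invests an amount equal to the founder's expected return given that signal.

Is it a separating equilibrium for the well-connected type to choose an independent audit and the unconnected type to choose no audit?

Yes

If types separate, audit earns payment 189 and no audit earns 110.
Well-connected: audit gives 189 − 10 = 179; no audit gives 110 − 0 = 110. No deviation. ✓
Unconnected: no audit gives 110 − 0 = 110; audit gives 189 − 106 = 83. No deviation. ✓
Neither type gains from mimicking the other.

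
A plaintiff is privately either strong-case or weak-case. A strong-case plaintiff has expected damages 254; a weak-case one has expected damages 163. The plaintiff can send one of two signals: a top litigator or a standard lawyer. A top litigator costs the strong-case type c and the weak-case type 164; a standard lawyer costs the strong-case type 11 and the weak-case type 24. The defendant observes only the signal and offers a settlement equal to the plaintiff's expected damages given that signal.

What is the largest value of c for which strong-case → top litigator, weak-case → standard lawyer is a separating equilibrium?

Under separation: top litigator → strong-case (pays 254); standard lawyer → weak-case (pays 163).
Weak-case: 163 − 24 = 139 ≥ 254 − 164 = 90. Holds regardless of c. ✓
Strong-case: 254 − c ≥ 163 − 11, so c ≤ 254 − 152 = 102.

102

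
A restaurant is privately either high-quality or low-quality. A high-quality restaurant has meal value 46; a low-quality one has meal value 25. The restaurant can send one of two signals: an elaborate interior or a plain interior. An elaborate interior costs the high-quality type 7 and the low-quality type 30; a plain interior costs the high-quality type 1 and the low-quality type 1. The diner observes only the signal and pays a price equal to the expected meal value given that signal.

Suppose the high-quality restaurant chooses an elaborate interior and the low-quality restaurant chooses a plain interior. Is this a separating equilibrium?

Yes

If types separate, elaborate interior earns payment 46 and plain interior earns 25.
High-quality: elaborate interior gives 46 − 7 = 39; plain interior gives 25 − 1 = 24. No deviation. ✓
Low-quality: plain interior gives 25 − 1 = 24; elaborate interior gives 46 − 30 = 16. No deviation. ✓
Both incentive constraints hold.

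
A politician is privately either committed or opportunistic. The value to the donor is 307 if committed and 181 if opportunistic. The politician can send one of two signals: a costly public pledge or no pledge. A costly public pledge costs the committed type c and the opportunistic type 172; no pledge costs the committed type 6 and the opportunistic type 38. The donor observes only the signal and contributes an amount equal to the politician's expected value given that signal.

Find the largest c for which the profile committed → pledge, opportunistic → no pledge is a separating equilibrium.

Under separation: pledge → committed (pays 307); no pledge → opportunistic (pays 181).
Opportunistic: 181 − 38 = 143 ≥ 307 − 172 = 135. Holds regardless of c. ✓
Committed: 307 − c ≥ 181 − 6, so c ≤ 307 − 175 = 132.

132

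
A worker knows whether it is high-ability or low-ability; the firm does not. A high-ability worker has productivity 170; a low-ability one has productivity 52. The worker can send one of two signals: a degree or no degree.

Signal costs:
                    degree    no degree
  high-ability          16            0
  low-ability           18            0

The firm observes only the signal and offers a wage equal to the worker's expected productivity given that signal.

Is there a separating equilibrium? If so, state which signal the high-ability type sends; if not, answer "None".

None

Try high-ability → degree, low-ability → no degree:
  Under separation the firm infers type exactly: degree → high-ability (pays 170), no degree → low-ability (pays 52).
  High-ability: degree gives 170 − 16 = 154; no degree gives 52 − 0 = 52. No deviation. ✓
  Low-ability: no degree gives 52 − 0 = 52; degree gives 170 − 18 = 152. Would deviate. ✗
Try high-ability → no degree, low-ability → degree:
  Under separation the firm infers type exactly: no degree → high-ability (pays 170), degree → low-ability (pays 52).
  High-ability: no degree gives 170 − 0 = 170; degree gives 52 − 16 = 36. No deviation. ✓
  Low-ability: degree gives 52 − 18 = 34; no degree gives 170 − 0 = 170. Would deviate. ✗
Neither assignment is incentive-compatible.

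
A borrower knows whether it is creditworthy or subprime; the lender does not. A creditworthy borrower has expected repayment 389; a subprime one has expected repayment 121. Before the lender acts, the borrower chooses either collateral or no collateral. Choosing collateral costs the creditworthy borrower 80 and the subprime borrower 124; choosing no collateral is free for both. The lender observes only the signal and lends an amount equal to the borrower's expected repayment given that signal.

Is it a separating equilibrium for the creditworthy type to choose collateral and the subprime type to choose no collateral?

No

Under separation the lender infers type exactly: collateral → creditworthy (pays 389), no collateral → subprime (pays 121).
Creditworthy: collateral gives 389 − 80 = 309; no collateral gives 121 − 0 = 121. No deviation. ✓
Subprime: no collateral gives 121 − 0 = 121; collateral gives 389 − 124 = 265. Would deviate. ✗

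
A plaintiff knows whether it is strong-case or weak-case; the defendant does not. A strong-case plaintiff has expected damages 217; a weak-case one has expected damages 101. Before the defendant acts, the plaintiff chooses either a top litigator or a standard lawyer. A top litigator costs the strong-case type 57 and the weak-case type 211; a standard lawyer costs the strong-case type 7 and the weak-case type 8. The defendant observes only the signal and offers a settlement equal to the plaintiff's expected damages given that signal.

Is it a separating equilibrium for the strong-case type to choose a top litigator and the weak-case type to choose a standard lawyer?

Yes

If types separate, top litigator earns payment 217 and standard lawyer earns 101.
Strong-case: top litigator gives 217 − 57 = 160; standard lawyer gives 101 − 7 = 94. No deviation. ✓
Weak-case: standard lawyer gives 101 − 8 = 93; top litigator gives 217 − 211 = 6. No deviation. ✓
Neither type gains from mimicking the other.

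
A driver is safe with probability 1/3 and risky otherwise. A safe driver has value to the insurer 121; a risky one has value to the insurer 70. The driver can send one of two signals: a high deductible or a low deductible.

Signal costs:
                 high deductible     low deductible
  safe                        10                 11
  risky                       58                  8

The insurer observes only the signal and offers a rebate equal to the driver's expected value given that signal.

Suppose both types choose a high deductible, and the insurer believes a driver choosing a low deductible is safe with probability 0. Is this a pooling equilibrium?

No

On the equilibrium path (high deductible) the insurer holds the prior 1/3 and pays 1/3·121 + 2/3·70 = 87. Off-path (low deductible) belief 0 gives 0·121 + 1·70 = 70.
Safe: high deductible gives 87 − 10 = 77; low deductible gives 70 − 11 = 59. Stays. ✓
Risky: high deductible gives 87 − 58 = 29; low deductible gives 70 − 8 = 62. Deviates. ✗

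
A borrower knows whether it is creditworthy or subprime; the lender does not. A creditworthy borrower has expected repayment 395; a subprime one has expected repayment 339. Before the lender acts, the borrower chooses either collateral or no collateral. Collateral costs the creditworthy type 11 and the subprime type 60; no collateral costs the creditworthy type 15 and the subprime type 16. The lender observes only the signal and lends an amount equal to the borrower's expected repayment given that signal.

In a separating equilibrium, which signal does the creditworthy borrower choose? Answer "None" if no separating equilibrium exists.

Try creditworthy → collateral, subprime → no collateral:
  If types separate, collateral earns payment 395 and no collateral earns 339.
  Creditworthy: collateral gives 395 − 11 = 384; no collateral gives 339 − 15 = 324. No deviation. ✓
  Subprime: no collateral gives 339 − 16 = 323; collateral gives 395 − 60 = 335. Would deviate. ✗
Try creditworthy → no collateral, subprime → collateral:
  If types separate, no collateral earns payment 395 and collateral earns 339.
  Creditworthy: no collateral gives 395 − 15 = 380; collateral gives 339 − 11 = 328. No deviation. ✓
  Subprime: collateral gives 339 − 60 = 279; no collateral gives 395 − 16 = 379. Would deviate. ✗
Neither assignment is incentive-compatible.

None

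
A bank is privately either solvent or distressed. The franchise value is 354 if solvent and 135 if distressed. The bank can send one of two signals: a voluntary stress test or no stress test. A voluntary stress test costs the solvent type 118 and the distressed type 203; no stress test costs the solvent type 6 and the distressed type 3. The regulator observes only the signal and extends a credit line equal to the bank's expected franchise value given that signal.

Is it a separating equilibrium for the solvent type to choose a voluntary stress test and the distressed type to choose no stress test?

If types separate, stress test earns payment 354 and no stress test earns 135.
Solvent: stress test gives 354 − 118 = 236; no stress test gives 135 − 6 = 129. No deviation. ✓
Distressed: no stress test gives 135 − 3 = 132; stress test gives 354 − 203 = 151. Would deviate. ✗

No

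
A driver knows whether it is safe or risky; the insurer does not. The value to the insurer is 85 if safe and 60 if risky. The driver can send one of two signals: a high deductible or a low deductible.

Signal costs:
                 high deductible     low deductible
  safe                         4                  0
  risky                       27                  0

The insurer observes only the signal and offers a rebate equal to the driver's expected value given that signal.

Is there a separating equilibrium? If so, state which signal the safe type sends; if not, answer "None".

high deductible

Try safe → high deductible, risky → low deductible:
  If types separate, high deductible earns payment 85 and low deductible earns 60.
  Safe: high deductible gives 85 − 4 = 81; low deductible gives 60 − 0 = 60. No deviation. ✓
  Risky: low deductible gives 60 − 0 = 60; high deductible gives 85 − 27 = 58. No deviation. ✓
Both hold — the safe type sends high deductible.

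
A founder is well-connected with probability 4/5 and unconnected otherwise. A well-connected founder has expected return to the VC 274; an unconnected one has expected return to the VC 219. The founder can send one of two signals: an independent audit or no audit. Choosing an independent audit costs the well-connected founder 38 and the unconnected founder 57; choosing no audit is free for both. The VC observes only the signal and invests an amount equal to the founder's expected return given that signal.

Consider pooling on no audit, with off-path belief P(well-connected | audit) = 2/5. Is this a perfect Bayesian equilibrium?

Yes

At the pooled signal (no audit) the VC holds the prior 4/5 and pays 4/5·274 + 1/5·219 = 263. Off-path (audit) belief 2/5 gives 2/5·274 + 3/5·219 = 241.
Well-connected: no audit gives 263 − 0 = 263; audit gives 241 − 38 = 203. Stays. ✓
Unconnected: no audit gives 263 − 0 = 263; audit gives 241 − 57 = 184. Stays. ✓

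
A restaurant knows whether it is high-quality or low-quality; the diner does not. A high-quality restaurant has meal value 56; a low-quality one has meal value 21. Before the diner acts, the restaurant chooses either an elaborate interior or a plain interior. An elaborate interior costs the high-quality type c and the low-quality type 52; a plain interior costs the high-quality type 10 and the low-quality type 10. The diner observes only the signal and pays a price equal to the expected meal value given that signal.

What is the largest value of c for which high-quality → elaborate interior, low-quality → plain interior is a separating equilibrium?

45

Under separation: elaborate interior → high-quality (pays 56); plain interior → low-quality (pays 21).
Low-quality: 21 − 10 = 11 ≥ 56 − 52 = 4. Holds regardless of c. ✓
High-quality: 56 − c ≥ 21 − 10, so c ≤ 56 − 11 = 45.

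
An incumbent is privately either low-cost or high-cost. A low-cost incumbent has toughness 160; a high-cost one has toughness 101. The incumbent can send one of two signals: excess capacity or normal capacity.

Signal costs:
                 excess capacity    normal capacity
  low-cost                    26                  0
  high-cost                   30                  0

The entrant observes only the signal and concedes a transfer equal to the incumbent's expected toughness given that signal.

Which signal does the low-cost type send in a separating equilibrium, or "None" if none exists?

None

Try low-cost → excess capacity, high-cost → normal capacity:
  If types separate, excess capacity earns payment 160 and normal capacity earns 101.
  Low-cost: excess capacity gives 160 − 26 = 134; normal capacity gives 101 − 0 = 101. No deviation. ✓
  High-cost: normal capacity gives 101 − 0 = 101; excess capacity gives 160 − 30 = 130. Would deviate. ✗
Try low-cost → normal capacity, high-cost → excess capacity:
  If types separate, normal capacity earns payment 160 and excess capacity earns 101.
  Low-cost: normal capacity gives 160 − 0 = 160; excess capacity gives 101 − 26 = 75. No deviation. ✓
  High-cost: excess capacity gives 101 − 30 = 71; normal capacity gives 160 − 0 = 160. Would deviate. ✗
Neither assignment is incentive-compatible.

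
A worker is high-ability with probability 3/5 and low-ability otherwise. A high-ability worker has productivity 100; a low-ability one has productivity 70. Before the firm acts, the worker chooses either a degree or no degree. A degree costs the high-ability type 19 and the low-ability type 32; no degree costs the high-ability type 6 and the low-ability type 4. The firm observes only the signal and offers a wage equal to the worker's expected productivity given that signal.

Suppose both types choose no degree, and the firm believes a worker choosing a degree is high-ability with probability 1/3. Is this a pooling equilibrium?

On the equilibrium path (no degree) the firm holds the prior 3/5 and pays 3/5·100 + 2/5·70 = 88. Off-path (degree) belief 1/3 gives 1/3·100 + 2/3·70 = 80.
High-ability: no degree gives 88 − 6 = 82; degree gives 80 − 19 = 61. Stays. ✓
Low-ability: no degree gives 88 − 4 = 84; degree gives 80 − 32 = 48. Stays. ✓
Beliefs are Bayes-consistent on-path and both types best-respond.

Yes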